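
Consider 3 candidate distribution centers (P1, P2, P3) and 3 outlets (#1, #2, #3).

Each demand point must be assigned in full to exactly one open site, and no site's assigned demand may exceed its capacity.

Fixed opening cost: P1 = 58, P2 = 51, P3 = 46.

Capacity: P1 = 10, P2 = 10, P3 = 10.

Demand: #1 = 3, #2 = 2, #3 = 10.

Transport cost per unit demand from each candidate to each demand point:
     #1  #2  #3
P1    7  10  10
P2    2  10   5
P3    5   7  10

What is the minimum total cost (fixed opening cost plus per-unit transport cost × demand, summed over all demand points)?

Open {P2, P3}; cheapest assignment that respects the capacities:
  P2 (cap 10, load 10): #3 — cost 10×5 = 50
  P3 (cap 10, load 5): #1, #2 — cost 3×5 + 2×7 = 29
  Shipping 79, fixed 97 → total 176.
  Any other capacity-feasible assignment to {P2, P3} ships for at least 79.
Compare {P1, P2}: its best feasible assignment gives total 200.
Compare {P1, P3}: its best feasible assignment gives total 233.
Every other set of open sites that can feasibly serve all demand totals ≥ 200 even under its best assignment. Minimum: 176.

176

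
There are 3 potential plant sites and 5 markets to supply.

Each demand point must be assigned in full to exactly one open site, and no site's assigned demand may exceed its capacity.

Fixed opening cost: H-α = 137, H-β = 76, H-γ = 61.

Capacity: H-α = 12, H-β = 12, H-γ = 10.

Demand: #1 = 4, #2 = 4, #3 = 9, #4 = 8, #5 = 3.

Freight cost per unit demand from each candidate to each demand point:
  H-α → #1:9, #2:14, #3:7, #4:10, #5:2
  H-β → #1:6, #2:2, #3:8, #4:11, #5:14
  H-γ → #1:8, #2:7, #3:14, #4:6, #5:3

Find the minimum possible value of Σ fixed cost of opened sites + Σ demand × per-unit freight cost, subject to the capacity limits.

Open {H-α, H-β, H-γ}; cheapest assignment that respects the capacities:
  H-α (cap 12, load 12): #3, #5 — cost 9×7 + 3×2 = 69
  H-β (cap 12, load 8): #1, #2 — cost 4×6 + 4×2 = 32
  H-γ (cap 10, load 8): #4 — cost 8×6 = 48
  Shipping 149, fixed 274 → total 423.
  Any other capacity-feasible assignment to {H-α, H-β, H-γ} ships for at least 149.
Total demand is 28 and no other set of sites has combined capacity ≥ 28, so {H-α, H-β, H-γ} is the only feasible choice of open sites. Minimum: 423.

423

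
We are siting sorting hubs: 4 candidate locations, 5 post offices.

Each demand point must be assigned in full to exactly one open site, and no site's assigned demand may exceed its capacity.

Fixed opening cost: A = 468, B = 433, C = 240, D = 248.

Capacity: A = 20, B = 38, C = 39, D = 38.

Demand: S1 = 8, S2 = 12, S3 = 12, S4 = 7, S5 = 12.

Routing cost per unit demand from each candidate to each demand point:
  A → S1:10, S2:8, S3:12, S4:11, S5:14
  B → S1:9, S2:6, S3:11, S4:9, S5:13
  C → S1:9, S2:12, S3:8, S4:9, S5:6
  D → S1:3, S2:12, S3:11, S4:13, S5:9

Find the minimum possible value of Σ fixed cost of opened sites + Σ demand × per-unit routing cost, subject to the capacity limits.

Open {C, D}; cheapest assignment that respects the capacities:
  C (cap 39, load 31): S3, S4, S5 — cost 12×8 + 7×9 + 12×6 = 231
  D (cap 38, load 20): S1, S2 — cost 8×3 + 12×12 = 168
  Shipping 399, fixed 488 → total 887.
  Any other capacity-feasible assignment to {C, D} ships for at least 399.
Compare {B, C}: its best feasible assignment gives total 1048.
Compare {B, D}: its best feasible assignment gives total 1080.
Every other set of open sites that can feasibly serve all demand totals ≥ 1048 even under its best assignment. Minimum: 887.

887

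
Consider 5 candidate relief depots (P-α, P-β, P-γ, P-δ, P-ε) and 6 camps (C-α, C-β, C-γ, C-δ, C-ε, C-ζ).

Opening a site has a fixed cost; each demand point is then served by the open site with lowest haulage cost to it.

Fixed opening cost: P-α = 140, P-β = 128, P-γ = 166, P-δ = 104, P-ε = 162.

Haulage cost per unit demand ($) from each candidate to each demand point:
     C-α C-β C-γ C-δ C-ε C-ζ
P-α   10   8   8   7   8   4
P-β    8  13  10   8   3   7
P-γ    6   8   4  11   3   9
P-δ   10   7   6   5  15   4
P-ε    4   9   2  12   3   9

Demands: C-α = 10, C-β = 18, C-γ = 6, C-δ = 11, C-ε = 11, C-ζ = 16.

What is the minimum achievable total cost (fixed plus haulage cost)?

596

Open {P-δ, P-ε}: assign each demand point to its cheapest open site.
  C-α→P-ε 10×4=40, C-β→P-δ 18×7=126, C-γ→P-ε 6×2=12, C-δ→P-δ 11×5=55, C-ε→P-ε 11×3=33, C-ζ→P-δ 16×4=64
  haulage cost 330, fixed 266 → total 596.
Compare {P-β, P-δ}: haulage cost 394 + fixed 232 = 626.
Compare {P-γ, P-δ}: haulage cost 362 + fixed 270 = 632.
Compare {P-δ}: haulage cost 546 + fixed 104 = 650.
All other subsets cost ≥ 626. Minimum total cost: 596.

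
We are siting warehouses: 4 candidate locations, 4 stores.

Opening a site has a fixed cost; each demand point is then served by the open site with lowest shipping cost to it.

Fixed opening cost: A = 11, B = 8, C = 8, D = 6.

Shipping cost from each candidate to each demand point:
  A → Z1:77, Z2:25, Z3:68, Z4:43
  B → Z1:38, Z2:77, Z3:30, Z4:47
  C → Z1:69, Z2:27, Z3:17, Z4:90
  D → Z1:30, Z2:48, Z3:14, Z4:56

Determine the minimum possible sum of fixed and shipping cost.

129

Open {A, D}: assign each demand point to its cheapest open site.
  Z1→D 30, Z2→A 25, Z3→D 14, Z4→A 43
  shipping cost 112, fixed 17 → total 129.
Compare {A, B, D}: shipping cost 112 + fixed 25 = 137.
Compare {A, C, D}: shipping cost 112 + fixed 25 = 137.
Compare {B, C, D}: shipping cost 118 + fixed 22 = 140.
All other subsets cost ≥ 137. Minimum total cost: 129.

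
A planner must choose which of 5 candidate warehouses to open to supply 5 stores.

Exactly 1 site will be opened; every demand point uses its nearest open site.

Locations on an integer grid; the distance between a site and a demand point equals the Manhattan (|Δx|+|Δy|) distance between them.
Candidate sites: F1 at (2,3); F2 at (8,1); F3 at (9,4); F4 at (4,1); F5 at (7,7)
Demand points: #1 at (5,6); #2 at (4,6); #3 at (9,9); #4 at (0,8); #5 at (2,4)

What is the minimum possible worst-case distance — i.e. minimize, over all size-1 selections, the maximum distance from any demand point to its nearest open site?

8

Open {F5}.
  Farthest demand point is #4 at distance 8 (to F5); all others are ≤ 8.
With {F1} the worst case is 13.
With {F3} the worst case is 13.
No size-1 selection achieves below 8.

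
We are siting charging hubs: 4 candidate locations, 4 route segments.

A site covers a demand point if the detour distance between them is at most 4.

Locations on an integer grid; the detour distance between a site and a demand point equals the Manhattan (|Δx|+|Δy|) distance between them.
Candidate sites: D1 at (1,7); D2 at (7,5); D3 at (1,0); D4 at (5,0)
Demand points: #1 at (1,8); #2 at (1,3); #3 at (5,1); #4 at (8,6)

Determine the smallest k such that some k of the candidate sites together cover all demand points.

3

Coverage sets (demand points within 4 of each site):
  D1: {#1, #2}
  D2: {#4}
  D3: {#2}
  D4: {#3}
No 2 sites suffice: every size-2 union leaves at least one demand point uncovered.
But {D1, D2, D4} covers everything, so the minimum is 3.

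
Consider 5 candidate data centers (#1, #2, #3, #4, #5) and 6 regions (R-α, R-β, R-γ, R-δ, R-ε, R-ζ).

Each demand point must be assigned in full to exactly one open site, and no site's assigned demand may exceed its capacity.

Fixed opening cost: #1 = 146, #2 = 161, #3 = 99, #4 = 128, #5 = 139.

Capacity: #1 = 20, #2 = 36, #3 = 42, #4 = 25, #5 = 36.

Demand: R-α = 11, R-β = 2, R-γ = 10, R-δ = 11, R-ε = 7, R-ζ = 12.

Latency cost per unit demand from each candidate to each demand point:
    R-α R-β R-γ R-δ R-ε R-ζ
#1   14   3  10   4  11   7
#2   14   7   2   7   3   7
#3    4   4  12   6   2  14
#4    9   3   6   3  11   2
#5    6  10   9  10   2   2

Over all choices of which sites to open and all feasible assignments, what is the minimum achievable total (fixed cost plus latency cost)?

441

Open {#3, #4}; cheapest assignment that respects the capacities:
  #3 (cap 42, load 29): R-α, R-δ, R-ε — cost 11×4 + 11×6 + 7×2 = 124
  #4 (cap 25, load 24): R-β, R-γ, R-ζ — cost 2×3 + 10×6 + 12×2 = 90
  Shipping 214, fixed 227 → total 441.
  Any other capacity-feasible assignment to {#3, #4} ships for at least 214.
Compare {#4, #5}: its best feasible assignment gives total 470.
Compare {#3, #5}: its best feasible assignment gives total 484.
Every other set of open sites that can feasibly serve all demand totals ≥ 470 even under its best assignment. Minimum: 441.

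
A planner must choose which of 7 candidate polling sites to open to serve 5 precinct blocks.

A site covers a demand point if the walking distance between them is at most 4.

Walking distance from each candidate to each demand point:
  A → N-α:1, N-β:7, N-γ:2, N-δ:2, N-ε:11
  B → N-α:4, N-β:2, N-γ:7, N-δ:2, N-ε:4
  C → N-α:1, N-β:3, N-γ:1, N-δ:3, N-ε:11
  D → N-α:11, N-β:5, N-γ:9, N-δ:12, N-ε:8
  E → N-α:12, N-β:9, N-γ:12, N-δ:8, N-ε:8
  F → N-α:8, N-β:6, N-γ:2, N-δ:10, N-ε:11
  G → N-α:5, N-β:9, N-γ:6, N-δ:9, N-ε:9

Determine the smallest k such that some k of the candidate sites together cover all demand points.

2

Coverage sets (demand points within 4 of each site):
  A: {N-α, N-γ, N-δ}
  B: {N-α, N-β, N-δ, N-ε}
  C: {N-α, N-β, N-γ, N-δ}
  D: {}
  E: {}
  F: {N-γ}
  G: {}
No single site covers all 5 demand points.
But {A, B} covers everything, so the minimum is 2.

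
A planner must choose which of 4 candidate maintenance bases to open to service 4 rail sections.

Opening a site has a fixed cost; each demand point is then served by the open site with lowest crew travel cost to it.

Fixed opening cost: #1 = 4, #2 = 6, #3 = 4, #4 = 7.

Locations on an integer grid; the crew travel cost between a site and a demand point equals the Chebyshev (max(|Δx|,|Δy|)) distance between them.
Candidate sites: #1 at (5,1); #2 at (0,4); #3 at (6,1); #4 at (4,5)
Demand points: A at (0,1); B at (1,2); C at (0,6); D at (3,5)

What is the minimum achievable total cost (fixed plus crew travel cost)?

Open {#2}: assign each demand point to its cheapest open site.
  A→#2 3, B→#2 2, C→#2 2, D→#2 3
  crew travel cost 10, fixed 6 → total 16.
Compare {#4}: crew travel cost 12 + fixed 7 = 19.
Compare {#1, #2}: crew travel cost 10 + fixed 10 = 20.
Compare {#2, #3}: crew travel cost 10 + fixed 10 = 20.
All other subsets cost ≥ 19. Minimum total cost: 16.

16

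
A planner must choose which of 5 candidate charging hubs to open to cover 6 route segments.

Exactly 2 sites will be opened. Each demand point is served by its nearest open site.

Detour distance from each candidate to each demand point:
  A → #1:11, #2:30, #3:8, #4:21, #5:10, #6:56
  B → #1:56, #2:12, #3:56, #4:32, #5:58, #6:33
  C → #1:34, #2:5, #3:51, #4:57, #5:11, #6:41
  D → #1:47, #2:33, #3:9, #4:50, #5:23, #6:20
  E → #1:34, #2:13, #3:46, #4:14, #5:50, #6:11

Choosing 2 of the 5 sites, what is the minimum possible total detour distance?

Open {A, E}.
  #1→A 11, #2→E 13, #3→A 8, #4→E 14, #5→A 10, #6→E 11  ⇒ total 67.
Compare {A, B}: total 95.
Compare {A, C}: total 96.
No size-2 selection does better; minimum is 67.

67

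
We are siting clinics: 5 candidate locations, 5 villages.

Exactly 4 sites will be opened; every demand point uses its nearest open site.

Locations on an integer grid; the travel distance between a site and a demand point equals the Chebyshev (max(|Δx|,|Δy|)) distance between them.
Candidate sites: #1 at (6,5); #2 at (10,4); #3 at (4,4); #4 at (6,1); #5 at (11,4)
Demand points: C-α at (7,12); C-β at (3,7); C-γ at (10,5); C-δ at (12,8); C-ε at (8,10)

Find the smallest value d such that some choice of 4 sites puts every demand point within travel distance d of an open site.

Open {#1, #2, #3, #4}.
  Farthest demand point is C-α at travel distance 7 (to #1); all others are ≤ 7.
With {#1, #2, #3, #5} the worst case is 7.
With {#1, #2, #4, #5} the worst case is 7.
No size-4 selection achieves below 7.

7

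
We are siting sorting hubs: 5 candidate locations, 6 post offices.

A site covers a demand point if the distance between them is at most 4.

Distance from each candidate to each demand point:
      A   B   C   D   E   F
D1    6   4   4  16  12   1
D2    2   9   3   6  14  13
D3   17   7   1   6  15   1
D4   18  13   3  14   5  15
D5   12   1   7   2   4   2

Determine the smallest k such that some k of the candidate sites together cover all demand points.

Coverage sets (demand points within 4 of each site):
  D1: {B, C, F}
  D2: {A, C}
  D3: {C, F}
  D4: {C}
  D5: {B, D, E, F}
No single site covers all 6 demand points.
But {D2, D5} covers everything, so the minimum is 2.

2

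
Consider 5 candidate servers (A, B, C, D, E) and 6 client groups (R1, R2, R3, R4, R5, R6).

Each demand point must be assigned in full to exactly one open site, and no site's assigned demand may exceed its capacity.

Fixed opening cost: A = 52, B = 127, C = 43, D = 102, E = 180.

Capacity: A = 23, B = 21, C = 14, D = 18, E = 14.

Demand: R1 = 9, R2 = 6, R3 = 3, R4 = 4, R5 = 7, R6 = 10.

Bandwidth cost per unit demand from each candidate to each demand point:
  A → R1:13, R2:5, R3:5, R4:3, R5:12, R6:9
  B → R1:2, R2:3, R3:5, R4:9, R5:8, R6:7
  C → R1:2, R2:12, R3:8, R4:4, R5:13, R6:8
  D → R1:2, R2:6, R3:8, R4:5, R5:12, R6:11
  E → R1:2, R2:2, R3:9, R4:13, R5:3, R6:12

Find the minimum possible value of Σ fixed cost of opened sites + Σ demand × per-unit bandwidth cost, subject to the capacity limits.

400

Open {A, B}; cheapest assignment that respects the capacities:
  A (cap 23, load 23): R2, R3, R4, R6 — cost 6×5 + 3×5 + 4×3 + 10×9 = 147
  B (cap 21, load 16): R1, R5 — cost 9×2 + 7×8 = 74
  Shipping 221, fixed 179 → total 400.
  Any other capacity-feasible assignment to {A, B} ships for at least 221.
Compare {A, D}: its best feasible assignment gives total 403.
Compare {A, B, C}: its best feasible assignment gives total 423.
Every other set of open sites that can feasibly serve all demand totals ≥ 403 even under its best assignment. Minimum: 400.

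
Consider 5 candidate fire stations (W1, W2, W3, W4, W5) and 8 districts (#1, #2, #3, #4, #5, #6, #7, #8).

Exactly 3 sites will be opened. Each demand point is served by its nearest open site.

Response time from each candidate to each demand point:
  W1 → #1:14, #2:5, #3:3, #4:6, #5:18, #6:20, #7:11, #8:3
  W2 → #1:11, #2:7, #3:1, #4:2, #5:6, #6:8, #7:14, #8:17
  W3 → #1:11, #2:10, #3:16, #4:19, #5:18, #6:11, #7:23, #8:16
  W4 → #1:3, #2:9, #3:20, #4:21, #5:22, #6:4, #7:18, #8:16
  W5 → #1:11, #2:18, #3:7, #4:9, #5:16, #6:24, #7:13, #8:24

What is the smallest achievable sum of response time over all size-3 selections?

35

Open {W1, W2, W4}.
  #1→W4 3, #2→W1 5, #3→W2 1, #4→W2 2, #5→W2 6, #6→W4 4, #7→W1 11, #8→W1 3  ⇒ total 35.
Compare {W1, W2, W3}: total 47.
Compare {W1, W2, W5}: total 47.
No size-3 selection does better; minimum is 35.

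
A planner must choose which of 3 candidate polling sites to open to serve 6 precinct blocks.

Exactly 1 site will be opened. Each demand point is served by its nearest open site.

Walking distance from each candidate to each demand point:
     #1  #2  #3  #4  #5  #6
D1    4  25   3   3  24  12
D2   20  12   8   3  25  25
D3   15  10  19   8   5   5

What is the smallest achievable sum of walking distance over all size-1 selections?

Open {D3}.
  #1→D3 15, #2→D3 10, #3→D3 19, #4→D3 8, #5→D3 5, #6→D3 5  ⇒ total 62.
Compare {D1}: total 71.
Compare {D2}: total 93.

62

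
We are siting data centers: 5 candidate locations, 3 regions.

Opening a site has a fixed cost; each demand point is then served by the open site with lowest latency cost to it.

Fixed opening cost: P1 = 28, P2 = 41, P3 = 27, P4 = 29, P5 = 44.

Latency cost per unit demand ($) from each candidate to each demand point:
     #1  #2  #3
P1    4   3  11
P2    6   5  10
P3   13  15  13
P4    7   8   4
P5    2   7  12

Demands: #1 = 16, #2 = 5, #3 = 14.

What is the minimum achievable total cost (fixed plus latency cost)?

Open {P1, P4}: assign each demand point to its cheapest open site.
  #1→P1 16×4=64, #2→P1 5×3=15, #3→P4 14×4=56
  latency cost 135, fixed 57 → total 192.
Compare {P4, P5}: latency cost 123 + fixed 73 = 196.
Compare {P1, P4, P5}: latency cost 103 + fixed 101 = 204.
Compare {P1, P3, P4}: latency cost 135 + fixed 84 = 219.
All other subsets cost ≥ 196. Minimum total cost: 192.

192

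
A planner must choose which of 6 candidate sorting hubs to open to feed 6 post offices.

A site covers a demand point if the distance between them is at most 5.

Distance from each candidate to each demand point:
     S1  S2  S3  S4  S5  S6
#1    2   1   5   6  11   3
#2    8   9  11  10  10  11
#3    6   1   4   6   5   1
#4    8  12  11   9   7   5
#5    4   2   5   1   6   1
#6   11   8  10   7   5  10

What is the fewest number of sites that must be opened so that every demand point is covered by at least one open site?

2

Coverage sets (demand points within 5 of each site):
  #1: {S1, S2, S3, S6}
  #2: {}
  #3: {S2, S3, S5, S6}
  #4: {S6}
  #5: {S1, S2, S3, S4, S6}
  #6: {S5}
No single site covers all 6 demand points.
But {#3, #5} covers everything, so the minimum is 2.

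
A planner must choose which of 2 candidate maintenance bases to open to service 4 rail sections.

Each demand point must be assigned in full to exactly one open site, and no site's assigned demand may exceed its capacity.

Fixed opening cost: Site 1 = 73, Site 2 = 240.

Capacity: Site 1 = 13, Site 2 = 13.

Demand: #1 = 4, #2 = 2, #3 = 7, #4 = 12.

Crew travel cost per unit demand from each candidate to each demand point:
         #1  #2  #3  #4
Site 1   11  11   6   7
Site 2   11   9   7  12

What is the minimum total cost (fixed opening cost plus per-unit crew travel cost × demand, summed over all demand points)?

508

Open {Site 1, Site 2}; cheapest assignment that respects the capacities:
  Site 1 (cap 13, load 12): #4 — cost 12×7 = 84
  Site 2 (cap 13, load 13): #1, #2, #3 — cost 4×11 + 2×9 + 7×7 = 111
  Shipping 195, fixed 313 → total 508.
  Any other capacity-feasible assignment to {Site 1, Site 2} ships for at least 195.
Total demand is 25 and no other set of sites has combined capacity ≥ 25, so {Site 1, Site 2} is the only feasible choice of open sites. Minimum: 508.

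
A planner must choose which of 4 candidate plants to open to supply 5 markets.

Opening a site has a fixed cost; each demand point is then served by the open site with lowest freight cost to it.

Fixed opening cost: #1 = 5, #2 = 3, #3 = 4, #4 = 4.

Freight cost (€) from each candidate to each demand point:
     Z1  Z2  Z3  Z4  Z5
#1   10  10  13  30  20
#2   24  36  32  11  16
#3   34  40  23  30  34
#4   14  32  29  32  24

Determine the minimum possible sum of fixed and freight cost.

68

Open {#1, #2}: assign each demand point to its cheapest open site.
  Z1→#1 10, Z2→#1 10, Z3→#1 13, Z4→#2 11, Z5→#2 16
  freight cost 60, fixed 8 → total 68.
Compare {#1, #2, #3}: freight cost 60 + fixed 12 = 72.
Compare {#1, #2, #4}: freight cost 60 + fixed 12 = 72.
Compare {#1, #2, #3, #4}: freight cost 60 + fixed 16 = 76.
All other subsets cost ≥ 72. Minimum total cost: 68.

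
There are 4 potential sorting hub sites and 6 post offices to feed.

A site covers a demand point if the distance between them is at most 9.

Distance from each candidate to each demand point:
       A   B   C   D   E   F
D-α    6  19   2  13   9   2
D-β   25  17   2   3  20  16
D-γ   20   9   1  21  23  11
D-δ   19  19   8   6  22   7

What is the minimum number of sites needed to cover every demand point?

3

Coverage sets (demand points within 9 of each site):
  D-α: {A, C, E, F}
  D-β: {C, D}
  D-γ: {B, C}
  D-δ: {C, D, F}
No 2 sites suffice: every size-2 union leaves at least one demand point uncovered.
But {D-α, D-β, D-γ} covers everything, so the minimum is 3.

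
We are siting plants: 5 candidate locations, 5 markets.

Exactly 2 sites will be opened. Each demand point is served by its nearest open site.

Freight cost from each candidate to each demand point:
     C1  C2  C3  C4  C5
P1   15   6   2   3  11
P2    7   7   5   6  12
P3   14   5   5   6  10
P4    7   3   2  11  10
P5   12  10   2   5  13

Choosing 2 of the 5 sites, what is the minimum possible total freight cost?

Open {P1, P4}.
  C1→P4 7, C2→P4 3, C3→P1 2, C4→P1 3, C5→P4 10  ⇒ total 25.
Compare {P4, P5}: total 27.
Compare {P2, P4}: total 28.
No size-2 selection does better; minimum is 25.

25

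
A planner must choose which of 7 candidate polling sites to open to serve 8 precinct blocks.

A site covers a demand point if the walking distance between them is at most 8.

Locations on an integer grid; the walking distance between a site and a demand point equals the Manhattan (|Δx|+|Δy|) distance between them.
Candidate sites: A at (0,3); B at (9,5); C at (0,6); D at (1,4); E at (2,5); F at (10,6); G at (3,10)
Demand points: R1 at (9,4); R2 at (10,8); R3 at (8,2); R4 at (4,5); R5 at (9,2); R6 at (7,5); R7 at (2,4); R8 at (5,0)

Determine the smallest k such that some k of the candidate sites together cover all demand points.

2

Coverage sets (demand points within 8 of each site):
  A: {R4, R7, R8}
  B: {R1, R2, R3, R4, R5, R6, R7}
  C: {R4, R6, R7}
  D: {R1, R4, R6, R7, R8}
  E: {R1, R4, R6, R7, R8}
  F: {R1, R2, R3, R4, R5, R6}
  G: {R4, R7}
No single site covers all 8 demand points.
But {A, B} covers everything, so the minimum is 2.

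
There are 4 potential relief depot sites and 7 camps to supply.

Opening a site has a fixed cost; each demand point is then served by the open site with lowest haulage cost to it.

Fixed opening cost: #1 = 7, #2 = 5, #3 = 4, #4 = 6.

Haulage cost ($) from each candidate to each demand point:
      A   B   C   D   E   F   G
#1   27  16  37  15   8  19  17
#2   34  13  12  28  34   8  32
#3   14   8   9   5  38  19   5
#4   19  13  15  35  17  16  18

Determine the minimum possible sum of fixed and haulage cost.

Open {#1, #2, #3}: assign each demand point to its cheapest open site.
  A→#3 14, B→#3 8, C→#3 9, D→#3 5, E→#1 8, F→#2 8, G→#3 5
  haulage cost 57, fixed 16 → total 73.
Compare {#1, #3}: haulage cost 68 + fixed 11 = 79.
Compare {#1, #2, #3, #4}: haulage cost 57 + fixed 22 = 79.
Compare {#2, #3, #4}: haulage cost 66 + fixed 15 = 81.
All other subsets cost ≥ 79. Minimum total cost: 73.

73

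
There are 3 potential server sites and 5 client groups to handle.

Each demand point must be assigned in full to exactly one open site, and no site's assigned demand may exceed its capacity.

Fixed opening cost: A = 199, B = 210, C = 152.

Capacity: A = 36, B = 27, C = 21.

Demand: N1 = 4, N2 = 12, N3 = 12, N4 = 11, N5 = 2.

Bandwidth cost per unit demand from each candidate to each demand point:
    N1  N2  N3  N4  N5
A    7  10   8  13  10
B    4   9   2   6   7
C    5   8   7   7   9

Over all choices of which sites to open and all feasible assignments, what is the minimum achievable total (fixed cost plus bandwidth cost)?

582

Open {B, C}; cheapest assignment that respects the capacities:
  B (cap 27, load 27): N1, N3, N4 — cost 4×4 + 12×2 + 11×6 = 106
  C (cap 21, load 14): N2, N5 — cost 12×8 + 2×9 = 114
  Shipping 220, fixed 362 → total 582.
  Any other capacity-feasible assignment to {B, C} ships for at least 220.
Compare {A, B}: its best feasible assignment gives total 655.
Compare {A, C}: its best feasible assignment gives total 682.
Every other set of open sites that can feasibly serve all demand totals ≥ 655 even under its best assignment. Minimum: 582.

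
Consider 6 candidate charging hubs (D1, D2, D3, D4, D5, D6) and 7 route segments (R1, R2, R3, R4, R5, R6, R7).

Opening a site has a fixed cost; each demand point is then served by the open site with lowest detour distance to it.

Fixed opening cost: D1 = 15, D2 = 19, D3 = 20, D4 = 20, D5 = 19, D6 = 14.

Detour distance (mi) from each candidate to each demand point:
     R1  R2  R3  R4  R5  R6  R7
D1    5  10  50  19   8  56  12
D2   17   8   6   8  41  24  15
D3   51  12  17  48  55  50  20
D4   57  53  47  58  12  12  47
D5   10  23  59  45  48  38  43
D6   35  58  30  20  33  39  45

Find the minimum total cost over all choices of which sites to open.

105

Open {D1, D2}: assign each demand point to its cheapest open site.
  R1→D1 5, R2→D2 8, R3→D2 6, R4→D2 8, R5→D1 8, R6→D2 24, R7→D1 12
  detour distance 71, fixed 34 → total 105.
Compare {D1, D2, D4}: detour distance 59 + fixed 54 = 113.
Compare {D2, D4}: detour distance 78 + fixed 39 = 117.
Compare {D1, D2, D6}: detour distance 71 + fixed 48 = 119.
All other subsets cost ≥ 113. Minimum total cost: 105.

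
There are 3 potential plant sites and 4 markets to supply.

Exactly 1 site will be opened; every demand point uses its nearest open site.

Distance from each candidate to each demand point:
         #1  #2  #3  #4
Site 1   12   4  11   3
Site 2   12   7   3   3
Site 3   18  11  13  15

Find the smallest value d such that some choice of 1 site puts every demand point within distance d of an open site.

Open {Site 1}.
  Farthest demand point is #1 at distance 12 (to Site 1); all others are ≤ 12.
With {Site 2} the worst case is 12.
With {Site 3} the worst case is 18.
No size-1 selection achieves below 12.

12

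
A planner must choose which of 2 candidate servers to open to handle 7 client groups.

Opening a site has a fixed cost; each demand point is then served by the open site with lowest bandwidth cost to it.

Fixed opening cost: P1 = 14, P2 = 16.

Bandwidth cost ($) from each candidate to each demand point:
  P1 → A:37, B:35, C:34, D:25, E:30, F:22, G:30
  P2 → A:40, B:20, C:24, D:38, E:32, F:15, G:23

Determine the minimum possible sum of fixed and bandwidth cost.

204

Open {P1, P2}: assign each demand point to its cheapest open site.
  A→P1 37, B→P2 20, C→P2 24, D→P1 25, E→P1 30, F→P2 15, G→P2 23
  bandwidth cost 174, fixed 30 → total 204.
Compare {P2}: bandwidth cost 192 + fixed 16 = 208.
Compare {P1}: bandwidth cost 213 + fixed 14 = 227.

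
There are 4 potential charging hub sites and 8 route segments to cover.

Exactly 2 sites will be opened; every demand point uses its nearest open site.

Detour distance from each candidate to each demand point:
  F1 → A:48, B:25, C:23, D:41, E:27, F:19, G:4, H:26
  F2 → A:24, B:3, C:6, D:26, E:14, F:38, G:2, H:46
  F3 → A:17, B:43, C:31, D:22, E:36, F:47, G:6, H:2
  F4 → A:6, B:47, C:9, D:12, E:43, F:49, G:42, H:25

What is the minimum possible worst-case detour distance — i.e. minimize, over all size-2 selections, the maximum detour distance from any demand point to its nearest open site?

26

Open {F1, F2}.
  Farthest demand point is D at detour distance 26 (to F2); all others are ≤ 26.
With {F1, F3} the worst case is 27.
With {F1, F4} the worst case is 27.
No size-2 selection achieves below 26.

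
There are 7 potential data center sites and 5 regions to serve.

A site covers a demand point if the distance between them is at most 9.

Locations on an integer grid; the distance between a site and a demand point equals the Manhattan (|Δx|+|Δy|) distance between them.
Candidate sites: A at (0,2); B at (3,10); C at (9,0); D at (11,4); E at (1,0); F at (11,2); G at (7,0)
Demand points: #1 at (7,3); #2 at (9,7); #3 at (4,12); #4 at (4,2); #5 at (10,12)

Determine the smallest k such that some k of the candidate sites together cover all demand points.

Coverage sets (demand points within 9 of each site):
  A: {#1, #4}
  B: {#2, #3, #4, #5}
  C: {#1, #2, #4}
  D: {#1, #2, #4, #5}
  E: {#1, #4}
  F: {#1, #2, #4}
  G: {#1, #2, #4}
No single site covers all 5 demand points.
But {A, B} covers everything, so the minimum is 2.

2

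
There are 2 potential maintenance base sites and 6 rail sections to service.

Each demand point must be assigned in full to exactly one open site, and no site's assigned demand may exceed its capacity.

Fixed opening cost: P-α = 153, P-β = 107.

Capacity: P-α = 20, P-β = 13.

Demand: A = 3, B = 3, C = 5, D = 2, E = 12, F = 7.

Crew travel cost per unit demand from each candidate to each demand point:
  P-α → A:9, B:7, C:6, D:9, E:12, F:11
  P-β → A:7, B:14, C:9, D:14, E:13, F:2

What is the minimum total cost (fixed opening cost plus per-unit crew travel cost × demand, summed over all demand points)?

Open {P-α, P-β}; cheapest assignment that respects the capacities:
  P-α (cap 20, load 20): B, C, E — cost 3×7 + 5×6 + 12×12 = 195
  P-β (cap 13, load 12): A, D, F — cost 3×7 + 2×14 + 7×2 = 63
  Shipping 258, fixed 260 → total 518.
  Any other capacity-feasible assignment to {P-α, P-β} ships for at least 258.
Total demand is 32 and no other set of sites has combined capacity ≥ 32, so {P-α, P-β} is the only feasible choice of open sites. Minimum: 518.

518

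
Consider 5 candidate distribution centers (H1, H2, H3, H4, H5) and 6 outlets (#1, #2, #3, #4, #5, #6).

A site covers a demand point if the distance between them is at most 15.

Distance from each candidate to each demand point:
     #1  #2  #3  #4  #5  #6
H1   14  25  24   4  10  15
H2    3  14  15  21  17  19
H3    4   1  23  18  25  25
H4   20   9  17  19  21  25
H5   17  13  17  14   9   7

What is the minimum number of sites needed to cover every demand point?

2

Coverage sets (demand points within 15 of each site):
  H1: {#1, #4, #5, #6}
  H2: {#1, #2, #3}
  H3: {#1, #2}
  H4: {#2}
  H5: {#2, #4, #5, #6}
No single site covers all 6 demand points.
But {H1, H2} covers everything, so the minimum is 2.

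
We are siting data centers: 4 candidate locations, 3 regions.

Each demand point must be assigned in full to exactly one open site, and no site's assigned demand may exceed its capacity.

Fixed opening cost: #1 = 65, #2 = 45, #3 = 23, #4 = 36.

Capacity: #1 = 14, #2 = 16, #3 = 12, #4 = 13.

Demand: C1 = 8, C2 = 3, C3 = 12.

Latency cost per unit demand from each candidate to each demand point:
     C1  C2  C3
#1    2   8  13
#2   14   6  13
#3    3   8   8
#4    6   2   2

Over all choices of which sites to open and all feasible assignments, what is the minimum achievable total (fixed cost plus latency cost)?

131

Open {#3, #4}; cheapest assignment that respects the capacities:
  #3 (cap 12, load 11): C1, C2 — cost 8×3 + 3×8 = 48
  #4 (cap 13, load 12): C3 — cost 12×2 = 24
  Shipping 72, fixed 59 → total 131.
  Any other capacity-feasible assignment to {#3, #4} ships for at least 72.
Compare {#1, #4}: its best feasible assignment gives total 165.
Compare {#2, #3, #4}: its best feasible assignment gives total 170.
Every other set of open sites that can feasibly serve all demand totals ≥ 165 even under its best assignment. Minimum: 131.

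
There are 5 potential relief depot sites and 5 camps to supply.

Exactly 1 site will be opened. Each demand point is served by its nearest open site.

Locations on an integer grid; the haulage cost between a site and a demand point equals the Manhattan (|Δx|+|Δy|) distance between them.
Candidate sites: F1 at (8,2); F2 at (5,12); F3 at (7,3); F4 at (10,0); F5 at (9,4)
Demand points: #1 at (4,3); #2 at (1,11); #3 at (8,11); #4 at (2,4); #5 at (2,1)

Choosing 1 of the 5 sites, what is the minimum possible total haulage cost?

Open {F3}.
  #1→F3 3, #2→F3 14, #3→F3 9, #4→F3 6, #5→F3 7  ⇒ total 39.
Compare {F2}: total 44.
Compare {F1}: total 45.
No size-1 selection does better; minimum is 39.

39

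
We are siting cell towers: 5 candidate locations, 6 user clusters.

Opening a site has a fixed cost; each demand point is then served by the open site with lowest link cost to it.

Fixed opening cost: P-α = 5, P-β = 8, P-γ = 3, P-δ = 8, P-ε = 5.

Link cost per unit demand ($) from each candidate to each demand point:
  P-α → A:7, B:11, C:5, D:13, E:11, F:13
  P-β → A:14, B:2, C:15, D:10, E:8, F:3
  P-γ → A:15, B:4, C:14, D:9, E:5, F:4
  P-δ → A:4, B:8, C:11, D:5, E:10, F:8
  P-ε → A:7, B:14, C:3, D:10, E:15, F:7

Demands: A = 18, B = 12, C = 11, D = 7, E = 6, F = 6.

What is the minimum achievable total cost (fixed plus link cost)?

236

Open {P-β, P-γ, P-δ, P-ε}: assign each demand point to its cheapest open site.
  A→P-δ 18×4=72, B→P-β 12×2=24, C→P-ε 11×3=33, D→P-δ 7×5=35, E→P-γ 6×5=30, F→P-β 6×3=18
  link cost 212, fixed 24 → total 236.
Compare {P-α, P-β, P-γ, P-δ, P-ε}: link cost 212 + fixed 29 = 241.
Compare {P-β, P-δ, P-ε}: link cost 230 + fixed 21 = 251.
Compare {P-α, P-β, P-δ, P-ε}: link cost 230 + fixed 26 = 256.
All other subsets cost ≥ 241. Minimum total cost: 236.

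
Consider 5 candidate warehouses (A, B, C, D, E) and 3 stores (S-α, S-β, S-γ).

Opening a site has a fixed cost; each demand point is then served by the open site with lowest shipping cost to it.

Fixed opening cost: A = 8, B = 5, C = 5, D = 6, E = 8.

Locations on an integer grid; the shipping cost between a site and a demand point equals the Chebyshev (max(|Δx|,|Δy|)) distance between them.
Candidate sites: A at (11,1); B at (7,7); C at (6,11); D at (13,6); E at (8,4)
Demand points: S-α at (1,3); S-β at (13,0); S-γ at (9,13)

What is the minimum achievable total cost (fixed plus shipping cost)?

Open {B}: assign each demand point to its cheapest open site.
  S-α→B 6, S-β→B 7, S-γ→B 6
  shipping cost 19, fixed 5 → total 24.
Compare {A, C}: shipping cost 13 + fixed 13 = 26.
Compare {B, C}: shipping cost 16 + fixed 10 = 26.
Compare {C}: shipping cost 22 + fixed 5 = 27.
All other subsets cost ≥ 26. Minimum total cost: 24.

24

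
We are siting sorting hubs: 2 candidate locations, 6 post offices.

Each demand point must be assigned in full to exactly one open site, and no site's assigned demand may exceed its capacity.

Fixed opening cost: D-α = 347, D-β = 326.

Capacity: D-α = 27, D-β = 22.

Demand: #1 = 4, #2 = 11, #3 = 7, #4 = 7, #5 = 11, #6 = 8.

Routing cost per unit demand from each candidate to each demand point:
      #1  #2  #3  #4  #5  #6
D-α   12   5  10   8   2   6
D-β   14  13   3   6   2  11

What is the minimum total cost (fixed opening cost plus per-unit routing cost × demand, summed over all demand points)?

Open {D-α, D-β}; cheapest assignment that respects the capacities:
  D-α (cap 27, load 26): #2, #4, #6 — cost 11×5 + 7×8 + 8×6 = 159
  D-β (cap 22, load 22): #1, #3, #5 — cost 4×14 + 7×3 + 11×2 = 99
  Shipping 258, fixed 673 → total 931.
  Any other capacity-feasible assignment to {D-α, D-β} ships for at least 258.
Total demand is 48 and no other set of sites has combined capacity ≥ 48, so {D-α, D-β} is the only feasible choice of open sites. Minimum: 931.

931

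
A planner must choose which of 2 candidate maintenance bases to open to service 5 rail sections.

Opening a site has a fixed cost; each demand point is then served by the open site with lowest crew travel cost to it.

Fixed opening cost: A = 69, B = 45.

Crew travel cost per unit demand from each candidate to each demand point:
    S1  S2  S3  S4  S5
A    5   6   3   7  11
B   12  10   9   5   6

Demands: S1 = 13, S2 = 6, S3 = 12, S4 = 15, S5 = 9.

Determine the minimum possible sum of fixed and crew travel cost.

Open {A, B}: assign each demand point to its cheapest open site.
  S1→A 13×5=65, S2→A 6×6=36, S3→A 12×3=36, S4→B 15×5=75, S5→B 9×6=54
  crew travel cost 266, fixed 114 → total 380.
Compare {A}: crew travel cost 341 + fixed 69 = 410.
Compare {B}: crew travel cost 453 + fixed 45 = 498.

380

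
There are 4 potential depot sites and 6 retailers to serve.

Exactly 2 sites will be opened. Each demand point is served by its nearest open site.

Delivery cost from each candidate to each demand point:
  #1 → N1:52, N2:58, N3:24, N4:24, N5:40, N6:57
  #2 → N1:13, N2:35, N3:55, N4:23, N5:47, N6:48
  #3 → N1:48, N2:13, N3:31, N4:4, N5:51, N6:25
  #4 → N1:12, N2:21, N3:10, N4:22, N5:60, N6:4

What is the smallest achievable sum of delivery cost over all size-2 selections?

94

Open {#3, #4}.
  N1→#4 12, N2→#3 13, N3→#4 10, N4→#3 4, N5→#3 51, N6→#4 4  ⇒ total 94.
Compare {#1, #4}: total 109.
Compare {#2, #4}: total 116.
No size-2 selection does better; minimum is 94.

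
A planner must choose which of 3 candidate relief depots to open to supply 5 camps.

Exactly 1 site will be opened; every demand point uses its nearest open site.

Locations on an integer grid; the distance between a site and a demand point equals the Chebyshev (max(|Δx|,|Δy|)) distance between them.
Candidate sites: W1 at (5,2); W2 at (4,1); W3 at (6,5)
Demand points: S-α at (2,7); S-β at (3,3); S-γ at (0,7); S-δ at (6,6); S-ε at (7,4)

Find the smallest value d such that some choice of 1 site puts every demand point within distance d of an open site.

5

Open {W1}.
  Farthest demand point is S-α at distance 5 (to W1); all others are ≤ 5.
With {W2} the worst case is 6.
With {W3} the worst case is 6.
No size-1 selection achieves below 5.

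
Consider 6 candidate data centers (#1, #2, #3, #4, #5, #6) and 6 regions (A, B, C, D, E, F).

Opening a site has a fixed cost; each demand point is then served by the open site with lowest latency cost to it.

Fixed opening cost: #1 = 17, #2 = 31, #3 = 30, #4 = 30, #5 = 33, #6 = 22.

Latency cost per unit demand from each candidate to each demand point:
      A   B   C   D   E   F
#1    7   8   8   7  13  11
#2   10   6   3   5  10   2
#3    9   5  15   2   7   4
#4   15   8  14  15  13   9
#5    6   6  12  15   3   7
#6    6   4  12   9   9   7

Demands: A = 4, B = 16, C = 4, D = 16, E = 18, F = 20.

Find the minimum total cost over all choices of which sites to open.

336

Open {#2, #3, #5}: assign each demand point to its cheapest open site.
  A→#5 4×6=24, B→#3 16×5=80, C→#2 4×3=12, D→#3 16×2=32, E→#5 18×3=54, F→#2 20×2=40
  latency cost 242, fixed 94 → total 336.
Compare {#2, #3, #5, #6}: latency cost 226 + fixed 116 = 342.
Compare {#1, #2, #3, #5}: latency cost 242 + fixed 111 = 353.
Compare {#1, #2, #3, #5, #6}: latency cost 226 + fixed 133 = 359.
All other subsets cost ≥ 342. Minimum total cost: 336.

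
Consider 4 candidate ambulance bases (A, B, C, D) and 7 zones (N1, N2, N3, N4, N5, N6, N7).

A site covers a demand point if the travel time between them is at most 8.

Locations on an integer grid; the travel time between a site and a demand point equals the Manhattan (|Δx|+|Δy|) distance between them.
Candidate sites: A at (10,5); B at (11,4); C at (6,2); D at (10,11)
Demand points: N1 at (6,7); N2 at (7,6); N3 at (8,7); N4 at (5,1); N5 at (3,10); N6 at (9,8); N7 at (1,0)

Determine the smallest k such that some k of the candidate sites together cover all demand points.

Coverage sets (demand points within 8 of each site):
  A: {N1, N2, N3, N6}
  B: {N1, N2, N3, N6}
  C: {N1, N2, N3, N4, N7}
  D: {N1, N2, N3, N5, N6}
No single site covers all 7 demand points.
But {C, D} covers everything, so the minimum is 2.

2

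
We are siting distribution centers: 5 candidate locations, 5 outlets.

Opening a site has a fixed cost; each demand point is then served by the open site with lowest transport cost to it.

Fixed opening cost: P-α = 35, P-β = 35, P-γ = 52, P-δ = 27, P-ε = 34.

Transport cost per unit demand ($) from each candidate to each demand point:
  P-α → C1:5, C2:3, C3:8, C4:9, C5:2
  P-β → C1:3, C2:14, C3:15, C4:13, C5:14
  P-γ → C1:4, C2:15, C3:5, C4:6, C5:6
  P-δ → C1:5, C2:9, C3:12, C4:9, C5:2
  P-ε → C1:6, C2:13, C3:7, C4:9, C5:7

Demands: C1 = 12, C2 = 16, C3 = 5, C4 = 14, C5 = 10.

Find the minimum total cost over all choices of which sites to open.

312

Open {P-α, P-γ}: assign each demand point to its cheapest open site.
  C1→P-γ 12×4=48, C2→P-α 16×3=48, C3→P-γ 5×5=25, C4→P-γ 14×6=84, C5→P-α 10×2=20
  transport cost 225, fixed 87 → total 312.
Compare {P-α}: transport cost 294 + fixed 35 = 329.
Compare {P-α, P-β, P-γ}: transport cost 213 + fixed 122 = 335.
Compare {P-α, P-γ, P-δ}: transport cost 225 + fixed 114 = 339.
All other subsets cost ≥ 329. Minimum total cost: 312.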